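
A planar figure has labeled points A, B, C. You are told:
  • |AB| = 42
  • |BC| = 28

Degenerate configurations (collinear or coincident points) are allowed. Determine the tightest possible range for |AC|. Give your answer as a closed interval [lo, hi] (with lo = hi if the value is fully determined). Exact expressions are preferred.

|AC| ∈ [14, 70]  (≈ [14.0000, 70.0000])

|AB| ∈ {42}
|BC| ∈ {28}
|AC| ∈ [14, 70]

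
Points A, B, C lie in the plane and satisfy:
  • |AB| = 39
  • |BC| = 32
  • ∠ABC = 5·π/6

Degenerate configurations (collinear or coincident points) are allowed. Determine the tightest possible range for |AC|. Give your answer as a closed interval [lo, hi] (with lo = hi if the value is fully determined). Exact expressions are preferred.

|AB| ∈ {39}
|BC| ∈ {32}
|AC| ∈ {√(1248·√(3) + 2545)}

|AC| = √(1248·√(3) + 2545)  (≈ 68.6047)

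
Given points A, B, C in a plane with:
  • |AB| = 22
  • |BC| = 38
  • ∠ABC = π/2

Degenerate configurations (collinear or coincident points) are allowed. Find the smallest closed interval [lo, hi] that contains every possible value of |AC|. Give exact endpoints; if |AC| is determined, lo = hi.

|AB| ∈ {22}
|BC| ∈ {38}
|AC| ∈ {2·√(482)}

|AC| = 2·√(482)  (≈ 43.9090)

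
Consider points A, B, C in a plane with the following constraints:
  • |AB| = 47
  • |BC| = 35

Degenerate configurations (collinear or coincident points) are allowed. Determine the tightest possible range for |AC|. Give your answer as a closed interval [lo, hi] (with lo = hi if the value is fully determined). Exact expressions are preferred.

|AB| ∈ {47}
|BC| ∈ {35}
|AC| ∈ [12, 82]

|AC| ∈ [12, 82]  (≈ [12.0000, 82.0000])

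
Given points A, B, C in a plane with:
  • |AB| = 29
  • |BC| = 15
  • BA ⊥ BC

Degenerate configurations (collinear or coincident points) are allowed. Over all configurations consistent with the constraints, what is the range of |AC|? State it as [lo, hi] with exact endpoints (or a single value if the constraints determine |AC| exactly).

|AC| = √(1066)  (≈ 32.6497)

|AB| ∈ {29}
|BC| ∈ {15}
|AC| ∈ {√(1066)}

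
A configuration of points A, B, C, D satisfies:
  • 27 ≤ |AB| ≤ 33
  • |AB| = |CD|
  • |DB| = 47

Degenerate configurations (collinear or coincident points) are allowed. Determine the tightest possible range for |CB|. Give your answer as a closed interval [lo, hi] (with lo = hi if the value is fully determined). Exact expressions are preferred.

|CB| ∈ [14, 80]  (≈ [14.0000, 80.0000])

|AB| ∈ [27, 33]
|BD| ∈ {47}
|CD| ∈ [27, 33]
|AD| ∈ [14, 80]
|BC| ∈ [14, 80]
|AC| ∈ [0, 113]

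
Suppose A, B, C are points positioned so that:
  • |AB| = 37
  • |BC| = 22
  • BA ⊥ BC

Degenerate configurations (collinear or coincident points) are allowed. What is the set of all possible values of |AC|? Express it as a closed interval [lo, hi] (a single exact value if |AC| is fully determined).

|AB| ∈ {37}
|BC| ∈ {22}
|AC| ∈ {√(1853)}

|AC| = √(1853)  (≈ 43.0465)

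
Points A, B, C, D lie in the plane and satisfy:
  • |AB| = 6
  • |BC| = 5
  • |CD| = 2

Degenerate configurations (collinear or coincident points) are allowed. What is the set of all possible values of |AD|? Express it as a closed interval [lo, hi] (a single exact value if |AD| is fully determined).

|AB| ∈ {6}
|BC| ∈ {5}
|CD| ∈ {2}
|AC| ∈ [1, 11]
|BD| ∈ [3, 7]
|AD| ∈ [0, 13]

|AD| ∈ [0, 13]  (≈ [0.0000, 13.0000])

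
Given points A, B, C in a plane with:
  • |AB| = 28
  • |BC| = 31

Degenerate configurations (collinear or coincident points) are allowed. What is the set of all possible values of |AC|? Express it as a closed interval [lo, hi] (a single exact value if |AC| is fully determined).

|AC| ∈ [3, 59]  (≈ [3.0000, 59.0000])

|AB| ∈ {28}
|BC| ∈ {31}
|AC| ∈ [3, 59]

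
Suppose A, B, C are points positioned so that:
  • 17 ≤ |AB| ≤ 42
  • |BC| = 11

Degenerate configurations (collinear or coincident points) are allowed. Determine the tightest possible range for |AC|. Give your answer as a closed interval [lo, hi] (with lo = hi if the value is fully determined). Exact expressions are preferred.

|AB| ∈ [17, 42]
|BC| ∈ {11}
|AC| ∈ [6, 53]

|AC| ∈ [6, 53]  (≈ [6.0000, 53.0000])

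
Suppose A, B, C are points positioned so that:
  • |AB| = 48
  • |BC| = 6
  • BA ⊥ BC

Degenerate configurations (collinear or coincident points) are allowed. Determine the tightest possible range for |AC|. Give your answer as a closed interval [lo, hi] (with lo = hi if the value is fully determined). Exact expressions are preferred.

|AC| = 6·√(65)  (≈ 48.3735)

|AB| ∈ {48}
|BC| ∈ {6}
|AC| ∈ {6·√(65)}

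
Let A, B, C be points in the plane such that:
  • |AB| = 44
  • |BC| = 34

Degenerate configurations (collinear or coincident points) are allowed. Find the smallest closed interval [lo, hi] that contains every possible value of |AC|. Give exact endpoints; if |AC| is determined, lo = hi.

|AC| ∈ [10, 78]  (≈ [10.0000, 78.0000])

|AB| ∈ {44}
|BC| ∈ {34}
|AC| ∈ [10, 78]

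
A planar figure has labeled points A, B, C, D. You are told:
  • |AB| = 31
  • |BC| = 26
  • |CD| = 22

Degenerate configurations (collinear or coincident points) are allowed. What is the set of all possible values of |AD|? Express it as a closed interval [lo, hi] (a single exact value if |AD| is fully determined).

|AD| ∈ [0, 79]  (≈ [0.0000, 79.0000])

|AB| ∈ {31}
|BC| ∈ {26}
|CD| ∈ {22}
|AC| ∈ [5, 57]
|BD| ∈ [4, 48]
|AD| ∈ [0, 79]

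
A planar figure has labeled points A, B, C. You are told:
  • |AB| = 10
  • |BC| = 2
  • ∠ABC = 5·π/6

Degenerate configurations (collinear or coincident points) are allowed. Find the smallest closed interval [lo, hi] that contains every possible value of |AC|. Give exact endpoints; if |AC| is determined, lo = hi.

|AB| ∈ {10}
|BC| ∈ {2}
|AC| ∈ {2·√(5·√(3) + 26)}

|AC| = 2·√(5·√(3) + 26)  (≈ 11.7746)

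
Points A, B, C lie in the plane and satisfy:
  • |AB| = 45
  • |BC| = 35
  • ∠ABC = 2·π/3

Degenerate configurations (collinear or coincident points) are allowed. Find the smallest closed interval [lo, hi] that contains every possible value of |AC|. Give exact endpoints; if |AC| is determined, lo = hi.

|AC| = 5·√(193)  (≈ 69.4622)

|AB| ∈ {45}
|BC| ∈ {35}
|AC| ∈ {5·√(193)}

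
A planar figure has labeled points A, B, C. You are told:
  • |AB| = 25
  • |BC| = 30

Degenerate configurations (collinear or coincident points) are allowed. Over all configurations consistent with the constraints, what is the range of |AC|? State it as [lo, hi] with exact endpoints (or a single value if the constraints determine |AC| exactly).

|AB| ∈ {25}
|BC| ∈ {30}
|AC| ∈ [5, 55]

|AC| ∈ [5, 55]  (≈ [5.0000, 55.0000])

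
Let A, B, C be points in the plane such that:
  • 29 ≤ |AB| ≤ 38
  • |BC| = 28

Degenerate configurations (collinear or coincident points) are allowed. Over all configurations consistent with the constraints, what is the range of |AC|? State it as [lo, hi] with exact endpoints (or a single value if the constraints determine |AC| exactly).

|AB| ∈ [29, 38]
|BC| ∈ {28}
|AC| ∈ [1, 66]

|AC| ∈ [1, 66]  (≈ [1.0000, 66.0000])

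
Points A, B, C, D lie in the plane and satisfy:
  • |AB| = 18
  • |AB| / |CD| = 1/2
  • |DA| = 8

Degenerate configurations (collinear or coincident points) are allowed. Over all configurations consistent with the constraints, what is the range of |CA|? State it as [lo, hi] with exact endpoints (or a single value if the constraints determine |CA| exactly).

|CA| ∈ [28, 44]  (≈ [28.0000, 44.0000])

|AB| ∈ {18}
|AD| ∈ {8}
|CD| ∈ {36}
|BD| ∈ [10, 26]
|AC| ∈ [28, 44]
|BC| ∈ [10, 62]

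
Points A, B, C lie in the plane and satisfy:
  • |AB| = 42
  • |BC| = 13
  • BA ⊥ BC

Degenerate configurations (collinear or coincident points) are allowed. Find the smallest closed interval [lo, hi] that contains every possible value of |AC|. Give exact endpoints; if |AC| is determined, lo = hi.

|AB| ∈ {42}
|BC| ∈ {13}
|AC| ∈ {√(1933)}

|AC| = √(1933)  (≈ 43.9659)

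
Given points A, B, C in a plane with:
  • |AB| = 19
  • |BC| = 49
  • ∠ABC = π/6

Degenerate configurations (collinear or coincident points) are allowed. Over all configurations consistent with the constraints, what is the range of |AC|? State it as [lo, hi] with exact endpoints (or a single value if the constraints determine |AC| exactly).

|AB| ∈ {19}
|BC| ∈ {49}
|AC| ∈ {√(2762 - 931·√(3))}

|AC| = √(2762 - 931·√(3))  (≈ 33.9037)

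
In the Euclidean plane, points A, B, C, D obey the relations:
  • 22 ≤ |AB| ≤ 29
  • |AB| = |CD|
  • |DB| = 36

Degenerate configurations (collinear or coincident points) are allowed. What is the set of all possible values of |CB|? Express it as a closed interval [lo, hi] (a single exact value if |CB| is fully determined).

|CB| ∈ [7, 65]  (≈ [7.0000, 65.0000])

|AB| ∈ [22, 29]
|BD| ∈ {36}
|CD| ∈ [22, 29]
|AD| ∈ [7, 65]
|BC| ∈ [7, 65]
|AC| ∈ [0, 94]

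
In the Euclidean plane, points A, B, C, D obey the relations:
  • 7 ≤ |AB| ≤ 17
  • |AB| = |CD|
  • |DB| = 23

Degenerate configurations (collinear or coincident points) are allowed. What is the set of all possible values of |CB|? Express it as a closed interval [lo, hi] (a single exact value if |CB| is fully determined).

|CB| ∈ [6, 40]  (≈ [6.0000, 40.0000])

|AB| ∈ [7, 17]
|BD| ∈ {23}
|CD| ∈ [7, 17]
|AD| ∈ [6, 40]
|BC| ∈ [6, 40]
|AC| ∈ [0, 57]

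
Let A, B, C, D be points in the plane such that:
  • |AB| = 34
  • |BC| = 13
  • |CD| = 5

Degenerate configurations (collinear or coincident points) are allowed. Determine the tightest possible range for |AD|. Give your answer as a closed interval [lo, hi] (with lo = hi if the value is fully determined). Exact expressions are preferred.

|AB| ∈ {34}
|BC| ∈ {13}
|CD| ∈ {5}
|AC| ∈ [21, 47]
|BD| ∈ [8, 18]
|AD| ∈ [16, 52]

|AD| ∈ [16, 52]  (≈ [16.0000, 52.0000])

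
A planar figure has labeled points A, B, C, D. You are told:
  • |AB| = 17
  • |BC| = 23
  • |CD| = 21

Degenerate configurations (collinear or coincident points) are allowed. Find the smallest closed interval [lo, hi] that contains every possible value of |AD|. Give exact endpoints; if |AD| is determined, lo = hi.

|AB| ∈ {17}
|BC| ∈ {23}
|CD| ∈ {21}
|AC| ∈ [6, 40]
|BD| ∈ [2, 44]
|AD| ∈ [0, 61]

|AD| ∈ [0, 61]  (≈ [0.0000, 61.0000])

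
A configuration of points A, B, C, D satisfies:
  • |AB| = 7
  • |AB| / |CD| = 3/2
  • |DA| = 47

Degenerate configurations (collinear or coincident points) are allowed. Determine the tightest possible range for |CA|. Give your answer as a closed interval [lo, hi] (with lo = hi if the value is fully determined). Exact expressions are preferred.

|AB| ∈ {7}
|AD| ∈ {47}
|CD| ∈ {14/3}
|BD| ∈ [40, 54]
|AC| ∈ [127/3, 155/3]
|BC| ∈ [106/3, 176/3]

|CA| ∈ [127/3, 155/3]  (≈ [42.3333, 51.6667])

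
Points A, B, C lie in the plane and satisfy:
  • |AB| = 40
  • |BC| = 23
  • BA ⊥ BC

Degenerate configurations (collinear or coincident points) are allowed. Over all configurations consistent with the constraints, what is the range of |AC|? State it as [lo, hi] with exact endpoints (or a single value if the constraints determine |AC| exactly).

|AB| ∈ {40}
|BC| ∈ {23}
|AC| ∈ {√(2129)}

|AC| = √(2129)  (≈ 46.1411)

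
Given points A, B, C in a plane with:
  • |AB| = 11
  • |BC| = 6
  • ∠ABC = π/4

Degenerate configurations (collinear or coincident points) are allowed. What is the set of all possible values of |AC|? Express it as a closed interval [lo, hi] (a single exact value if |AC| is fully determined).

|AB| ∈ {11}
|BC| ∈ {6}
|AC| ∈ {√(157 - 66·√(2))}

|AC| = √(157 - 66·√(2))  (≈ 7.9788)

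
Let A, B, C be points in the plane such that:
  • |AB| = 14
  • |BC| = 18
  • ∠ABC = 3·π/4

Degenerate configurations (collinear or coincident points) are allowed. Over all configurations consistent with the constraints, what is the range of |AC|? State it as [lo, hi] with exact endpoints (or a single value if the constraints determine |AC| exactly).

|AC| = 2·√(63·√(2) + 130)  (≈ 29.6037)

|AB| ∈ {14}
|BC| ∈ {18}
|AC| ∈ {2·√(63·√(2) + 130)}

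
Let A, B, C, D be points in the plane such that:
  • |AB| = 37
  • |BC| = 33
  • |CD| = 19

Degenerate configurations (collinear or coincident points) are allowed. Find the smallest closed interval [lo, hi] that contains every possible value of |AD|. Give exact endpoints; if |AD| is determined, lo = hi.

|AD| ∈ [0, 89]  (≈ [0.0000, 89.0000])

|AB| ∈ {37}
|BC| ∈ {33}
|CD| ∈ {19}
|AC| ∈ [4, 70]
|BD| ∈ [14, 52]
|AD| ∈ [0, 89]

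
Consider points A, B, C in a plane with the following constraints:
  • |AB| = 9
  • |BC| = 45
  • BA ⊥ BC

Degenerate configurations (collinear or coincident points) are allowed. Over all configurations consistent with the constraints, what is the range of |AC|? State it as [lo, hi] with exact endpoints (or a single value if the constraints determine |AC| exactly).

|AB| ∈ {9}
|BC| ∈ {45}
|AC| ∈ {9·√(26)}

|AC| = 9·√(26)  (≈ 45.8912)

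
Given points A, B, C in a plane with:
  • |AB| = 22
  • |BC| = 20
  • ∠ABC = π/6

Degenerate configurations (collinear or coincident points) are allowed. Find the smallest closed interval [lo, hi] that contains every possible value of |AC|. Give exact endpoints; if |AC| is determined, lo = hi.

|AC| = 2·√(221 - 110·√(3))  (≈ 11.0407)

|AB| ∈ {22}
|BC| ∈ {20}
|AC| ∈ {2·√(221 - 110·√(3))}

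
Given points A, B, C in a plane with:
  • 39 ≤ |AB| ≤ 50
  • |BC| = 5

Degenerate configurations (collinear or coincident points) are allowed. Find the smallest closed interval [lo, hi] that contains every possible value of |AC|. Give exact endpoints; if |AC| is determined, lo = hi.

|AC| ∈ [34, 55]  (≈ [34.0000, 55.0000])

|AB| ∈ [39, 50]
|BC| ∈ {5}
|AC| ∈ [34, 55]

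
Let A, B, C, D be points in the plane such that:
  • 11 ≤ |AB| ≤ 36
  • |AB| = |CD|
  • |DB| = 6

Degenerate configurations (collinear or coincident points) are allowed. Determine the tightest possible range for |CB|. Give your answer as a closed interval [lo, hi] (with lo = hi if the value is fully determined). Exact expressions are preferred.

|AB| ∈ [11, 36]
|BD| ∈ {6}
|CD| ∈ [11, 36]
|AD| ∈ [5, 42]
|BC| ∈ [5, 42]
|AC| ∈ [0, 78]

|CB| ∈ [5, 42]  (≈ [5.0000, 42.0000])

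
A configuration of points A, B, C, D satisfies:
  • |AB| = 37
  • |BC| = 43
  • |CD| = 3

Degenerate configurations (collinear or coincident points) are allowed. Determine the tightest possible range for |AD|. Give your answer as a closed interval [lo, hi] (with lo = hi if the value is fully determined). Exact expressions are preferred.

|AD| ∈ [3, 83]  (≈ [3.0000, 83.0000])

|AB| ∈ {37}
|BC| ∈ {43}
|CD| ∈ {3}
|AC| ∈ [6, 80]
|BD| ∈ [40, 46]
|AD| ∈ [3, 83]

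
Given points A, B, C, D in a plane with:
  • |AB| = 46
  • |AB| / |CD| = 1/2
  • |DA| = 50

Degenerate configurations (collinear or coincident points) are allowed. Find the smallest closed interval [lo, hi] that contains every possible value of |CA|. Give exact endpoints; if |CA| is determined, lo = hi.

|CA| ∈ [42, 142]  (≈ [42.0000, 142.0000])

|AB| ∈ {46}
|AD| ∈ {50}
|CD| ∈ {92}
|BD| ∈ [4, 96]
|AC| ∈ [42, 142]
|BC| ∈ [0, 188]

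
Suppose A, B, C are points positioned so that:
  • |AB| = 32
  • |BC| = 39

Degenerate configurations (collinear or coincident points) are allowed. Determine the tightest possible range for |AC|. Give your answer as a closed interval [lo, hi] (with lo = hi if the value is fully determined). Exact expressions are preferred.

|AB| ∈ {32}
|BC| ∈ {39}
|AC| ∈ [7, 71]

|AC| ∈ [7, 71]  (≈ [7.0000, 71.0000])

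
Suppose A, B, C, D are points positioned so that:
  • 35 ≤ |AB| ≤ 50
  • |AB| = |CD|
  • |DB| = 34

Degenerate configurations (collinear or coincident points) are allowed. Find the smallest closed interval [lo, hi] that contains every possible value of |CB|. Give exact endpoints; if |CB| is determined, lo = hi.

|CB| ∈ [1, 84]  (≈ [1.0000, 84.0000])

|AB| ∈ [35, 50]
|BD| ∈ {34}
|CD| ∈ [35, 50]
|AD| ∈ [1, 84]
|BC| ∈ [1, 84]
|AC| ∈ [0, 134]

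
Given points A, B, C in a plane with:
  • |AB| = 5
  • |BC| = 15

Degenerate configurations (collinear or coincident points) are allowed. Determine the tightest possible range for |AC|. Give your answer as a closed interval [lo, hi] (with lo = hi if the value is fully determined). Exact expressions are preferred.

|AB| ∈ {5}
|BC| ∈ {15}
|AC| ∈ [10, 20]

|AC| ∈ [10, 20]  (≈ [10.0000, 20.0000])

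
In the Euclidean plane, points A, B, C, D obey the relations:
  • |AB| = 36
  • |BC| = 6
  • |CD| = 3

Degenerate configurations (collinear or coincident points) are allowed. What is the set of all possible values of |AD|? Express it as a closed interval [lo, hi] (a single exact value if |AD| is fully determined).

|AD| ∈ [27, 45]  (≈ [27.0000, 45.0000])

|AB| ∈ {36}
|BC| ∈ {6}
|CD| ∈ {3}
|AC| ∈ [30, 42]
|BD| ∈ [3, 9]
|AD| ∈ [27, 45]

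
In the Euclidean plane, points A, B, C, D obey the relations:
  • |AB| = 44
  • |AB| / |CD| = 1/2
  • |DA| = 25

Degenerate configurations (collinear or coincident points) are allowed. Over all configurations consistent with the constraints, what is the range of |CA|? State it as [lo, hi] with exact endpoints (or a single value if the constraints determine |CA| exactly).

|CA| ∈ [63, 113]  (≈ [63.0000, 113.0000])

|AB| ∈ {44}
|AD| ∈ {25}
|CD| ∈ {88}
|BD| ∈ [19, 69]
|AC| ∈ [63, 113]
|BC| ∈ [19, 157]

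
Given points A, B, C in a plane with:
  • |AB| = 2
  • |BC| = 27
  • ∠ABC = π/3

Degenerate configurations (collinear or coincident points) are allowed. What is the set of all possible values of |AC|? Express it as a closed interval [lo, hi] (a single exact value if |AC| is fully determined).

|AC| = √(679)  (≈ 26.0576)

|AB| ∈ {2}
|BC| ∈ {27}
|AC| ∈ {√(679)}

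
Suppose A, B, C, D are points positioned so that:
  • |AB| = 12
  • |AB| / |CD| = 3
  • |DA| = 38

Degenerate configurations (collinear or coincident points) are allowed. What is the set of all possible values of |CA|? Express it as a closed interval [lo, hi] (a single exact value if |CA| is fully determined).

|CA| ∈ [34, 42]  (≈ [34.0000, 42.0000])

|AB| ∈ {12}
|AD| ∈ {38}
|CD| ∈ {4}
|BD| ∈ [26, 50]
|AC| ∈ [34, 42]
|BC| ∈ [22, 54]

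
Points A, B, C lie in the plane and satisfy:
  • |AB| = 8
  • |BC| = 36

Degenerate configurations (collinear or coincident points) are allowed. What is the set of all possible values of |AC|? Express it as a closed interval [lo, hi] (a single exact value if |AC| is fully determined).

|AB| ∈ {8}
|BC| ∈ {36}
|AC| ∈ [28, 44]

|AC| ∈ [28, 44]  (≈ [28.0000, 44.0000])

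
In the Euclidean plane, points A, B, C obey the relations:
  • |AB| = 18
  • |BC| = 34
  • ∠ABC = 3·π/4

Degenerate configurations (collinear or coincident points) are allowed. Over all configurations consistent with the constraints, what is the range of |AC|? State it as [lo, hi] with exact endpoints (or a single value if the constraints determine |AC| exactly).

|AB| ∈ {18}
|BC| ∈ {34}
|AC| ∈ {2·√(153·√(2) + 370)}

|AC| = 2·√(153·√(2) + 370)  (≈ 48.4303)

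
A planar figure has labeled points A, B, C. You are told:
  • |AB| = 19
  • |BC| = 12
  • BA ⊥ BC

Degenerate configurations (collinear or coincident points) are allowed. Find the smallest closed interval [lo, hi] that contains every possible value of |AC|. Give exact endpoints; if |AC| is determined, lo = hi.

|AB| ∈ {19}
|BC| ∈ {12}
|AC| ∈ {√(505)}

|AC| = √(505)  (≈ 22.4722)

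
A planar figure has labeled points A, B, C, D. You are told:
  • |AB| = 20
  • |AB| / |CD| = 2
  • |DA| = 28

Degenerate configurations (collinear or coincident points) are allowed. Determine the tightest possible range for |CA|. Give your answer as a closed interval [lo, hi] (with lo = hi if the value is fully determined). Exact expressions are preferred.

|AB| ∈ {20}
|AD| ∈ {28}
|CD| ∈ {10}
|BD| ∈ [8, 48]
|AC| ∈ [18, 38]
|BC| ∈ [0, 58]

|CA| ∈ [18, 38]  (≈ [18.0000, 38.0000])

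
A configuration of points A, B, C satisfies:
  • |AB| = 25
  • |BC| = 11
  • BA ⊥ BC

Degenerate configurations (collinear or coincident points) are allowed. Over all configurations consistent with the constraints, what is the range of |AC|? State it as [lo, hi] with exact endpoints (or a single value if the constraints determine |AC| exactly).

|AB| ∈ {25}
|BC| ∈ {11}
|AC| ∈ {√(746)}

|AC| = √(746)  (≈ 27.3130)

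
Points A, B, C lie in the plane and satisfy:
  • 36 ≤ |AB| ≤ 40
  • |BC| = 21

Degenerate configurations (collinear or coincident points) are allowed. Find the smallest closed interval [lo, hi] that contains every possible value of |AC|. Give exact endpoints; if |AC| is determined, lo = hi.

|AC| ∈ [15, 61]  (≈ [15.0000, 61.0000])

|AB| ∈ [36, 40]
|BC| ∈ {21}
|AC| ∈ [15, 61]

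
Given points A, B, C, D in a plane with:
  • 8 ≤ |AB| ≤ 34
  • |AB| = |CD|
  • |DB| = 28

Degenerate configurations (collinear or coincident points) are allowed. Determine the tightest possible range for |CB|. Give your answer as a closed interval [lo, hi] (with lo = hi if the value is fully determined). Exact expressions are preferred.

|AB| ∈ [8, 34]
|BD| ∈ {28}
|CD| ∈ [8, 34]
|AD| ∈ [0, 62]
|BC| ∈ [0, 62]
|AC| ∈ [0, 96]

|CB| ∈ [0, 62]  (≈ [0.0000, 62.0000])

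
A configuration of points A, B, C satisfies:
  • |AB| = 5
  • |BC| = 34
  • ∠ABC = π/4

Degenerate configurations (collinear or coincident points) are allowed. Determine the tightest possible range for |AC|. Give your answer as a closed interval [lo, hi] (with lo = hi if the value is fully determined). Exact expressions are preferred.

|AC| = √(1181 - 170·√(2))  (≈ 30.6689)

|AB| ∈ {5}
|BC| ∈ {34}
|AC| ∈ {√(1181 - 170·√(2))}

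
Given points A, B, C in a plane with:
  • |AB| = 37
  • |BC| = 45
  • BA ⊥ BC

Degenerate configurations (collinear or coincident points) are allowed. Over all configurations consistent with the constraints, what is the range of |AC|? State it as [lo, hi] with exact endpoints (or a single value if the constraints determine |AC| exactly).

|AC| = √(3394)  (≈ 58.2580)

|AB| ∈ {37}
|BC| ∈ {45}
|AC| ∈ {√(3394)}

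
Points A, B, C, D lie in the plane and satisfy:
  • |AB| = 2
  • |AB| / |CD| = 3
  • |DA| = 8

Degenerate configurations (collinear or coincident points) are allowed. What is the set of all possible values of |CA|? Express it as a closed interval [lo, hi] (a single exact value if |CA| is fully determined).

|CA| ∈ [22/3, 26/3]  (≈ [7.3333, 8.6667])

|AB| ∈ {2}
|AD| ∈ {8}
|CD| ∈ {2/3}
|BD| ∈ [6, 10]
|AC| ∈ [22/3, 26/3]
|BC| ∈ [16/3, 32/3]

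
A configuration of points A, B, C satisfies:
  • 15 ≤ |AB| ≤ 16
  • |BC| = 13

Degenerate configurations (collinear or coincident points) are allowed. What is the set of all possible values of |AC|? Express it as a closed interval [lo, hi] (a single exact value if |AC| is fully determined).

|AC| ∈ [2, 29]  (≈ [2.0000, 29.0000])

|AB| ∈ [15, 16]
|BC| ∈ {13}
|AC| ∈ [2, 29]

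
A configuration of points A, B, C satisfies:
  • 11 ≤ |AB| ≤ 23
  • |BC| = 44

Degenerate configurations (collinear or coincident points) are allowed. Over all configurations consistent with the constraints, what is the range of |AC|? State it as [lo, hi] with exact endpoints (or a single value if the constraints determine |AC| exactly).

|AC| ∈ [21, 67]  (≈ [21.0000, 67.0000])

|AB| ∈ [11, 23]
|BC| ∈ {44}
|AC| ∈ [21, 67]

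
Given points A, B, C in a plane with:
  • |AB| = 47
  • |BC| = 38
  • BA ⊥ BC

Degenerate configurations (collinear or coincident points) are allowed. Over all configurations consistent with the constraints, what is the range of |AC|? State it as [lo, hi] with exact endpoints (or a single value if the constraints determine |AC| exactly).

|AB| ∈ {47}
|BC| ∈ {38}
|AC| ∈ {√(3653)}

|AC| = √(3653)  (≈ 60.4401)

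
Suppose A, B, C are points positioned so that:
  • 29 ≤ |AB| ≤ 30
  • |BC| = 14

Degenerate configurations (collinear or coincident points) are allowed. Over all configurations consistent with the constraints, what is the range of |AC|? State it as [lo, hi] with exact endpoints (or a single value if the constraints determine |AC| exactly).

|AB| ∈ [29, 30]
|BC| ∈ {14}
|AC| ∈ [15, 44]

|AC| ∈ [15, 44]  (≈ [15.0000, 44.0000])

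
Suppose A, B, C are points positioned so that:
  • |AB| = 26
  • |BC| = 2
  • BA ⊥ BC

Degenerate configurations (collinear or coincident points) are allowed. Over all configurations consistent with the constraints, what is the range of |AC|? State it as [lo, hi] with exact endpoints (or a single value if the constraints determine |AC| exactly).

|AC| = 2·√(170)  (≈ 26.0768)

|AB| ∈ {26}
|BC| ∈ {2}
|AC| ∈ {2·√(170)}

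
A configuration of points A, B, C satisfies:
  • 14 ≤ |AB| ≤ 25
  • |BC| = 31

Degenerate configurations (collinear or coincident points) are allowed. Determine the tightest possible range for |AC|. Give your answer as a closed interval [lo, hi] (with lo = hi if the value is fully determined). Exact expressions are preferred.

|AC| ∈ [6, 56]  (≈ [6.0000, 56.0000])

|AB| ∈ [14, 25]
|BC| ∈ {31}
|AC| ∈ [6, 56]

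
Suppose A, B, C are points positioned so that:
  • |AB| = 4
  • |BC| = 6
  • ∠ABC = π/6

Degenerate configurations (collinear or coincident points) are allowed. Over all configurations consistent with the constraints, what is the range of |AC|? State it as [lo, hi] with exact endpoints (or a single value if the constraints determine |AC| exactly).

|AC| = 2·√(13 - 6·√(3))  (≈ 3.2297)

|AB| ∈ {4}
|BC| ∈ {6}
|AC| ∈ {2·√(13 - 6·√(3))}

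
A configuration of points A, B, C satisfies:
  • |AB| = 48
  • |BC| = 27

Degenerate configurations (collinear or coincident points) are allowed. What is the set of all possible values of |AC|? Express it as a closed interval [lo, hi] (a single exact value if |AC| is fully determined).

|AC| ∈ [21, 75]  (≈ [21.0000, 75.0000])

|AB| ∈ {48}
|BC| ∈ {27}
|AC| ∈ [21, 75]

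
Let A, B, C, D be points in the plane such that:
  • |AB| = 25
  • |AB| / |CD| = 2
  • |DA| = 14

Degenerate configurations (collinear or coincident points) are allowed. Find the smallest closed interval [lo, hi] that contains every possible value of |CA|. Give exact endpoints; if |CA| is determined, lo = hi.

|CA| ∈ [3/2, 53/2]  (≈ [1.5000, 26.5000])

|AB| ∈ {25}
|AD| ∈ {14}
|CD| ∈ {25/2}
|BD| ∈ [11, 39]
|AC| ∈ [3/2, 53/2]
|BC| ∈ [0, 103/2]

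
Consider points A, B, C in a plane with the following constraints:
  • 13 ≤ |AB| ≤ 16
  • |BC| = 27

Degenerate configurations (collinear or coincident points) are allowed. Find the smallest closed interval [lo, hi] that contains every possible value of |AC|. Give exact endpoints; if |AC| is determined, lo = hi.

|AB| ∈ [13, 16]
|BC| ∈ {27}
|AC| ∈ [11, 43]

|AC| ∈ [11, 43]  (≈ [11.0000, 43.0000])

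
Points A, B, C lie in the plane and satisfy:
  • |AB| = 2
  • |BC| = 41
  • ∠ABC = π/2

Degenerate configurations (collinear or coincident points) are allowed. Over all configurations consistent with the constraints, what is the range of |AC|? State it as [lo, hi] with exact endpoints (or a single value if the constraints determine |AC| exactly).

|AB| ∈ {2}
|BC| ∈ {41}
|AC| ∈ {√(1685)}

|AC| = √(1685)  (≈ 41.0488)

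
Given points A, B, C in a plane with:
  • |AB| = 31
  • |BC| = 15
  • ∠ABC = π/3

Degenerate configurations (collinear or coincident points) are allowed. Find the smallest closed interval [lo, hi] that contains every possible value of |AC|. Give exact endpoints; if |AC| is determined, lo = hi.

|AB| ∈ {31}
|BC| ∈ {15}
|AC| ∈ {√(721)}

|AC| = √(721)  (≈ 26.8514)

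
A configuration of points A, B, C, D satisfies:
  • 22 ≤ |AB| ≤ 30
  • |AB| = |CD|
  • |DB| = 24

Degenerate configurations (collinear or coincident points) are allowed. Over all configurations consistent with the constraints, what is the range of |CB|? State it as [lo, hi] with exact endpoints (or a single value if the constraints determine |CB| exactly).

|AB| ∈ [22, 30]
|BD| ∈ {24}
|CD| ∈ [22, 30]
|AD| ∈ [0, 54]
|BC| ∈ [0, 54]
|AC| ∈ [0, 84]

|CB| ∈ [0, 54]  (≈ [0.0000, 54.0000])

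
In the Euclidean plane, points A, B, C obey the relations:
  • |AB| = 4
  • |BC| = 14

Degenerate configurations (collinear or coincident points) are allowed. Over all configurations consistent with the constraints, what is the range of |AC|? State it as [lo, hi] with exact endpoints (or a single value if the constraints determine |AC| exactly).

|AC| ∈ [10, 18]  (≈ [10.0000, 18.0000])

|AB| ∈ {4}
|BC| ∈ {14}
|AC| ∈ [10, 18]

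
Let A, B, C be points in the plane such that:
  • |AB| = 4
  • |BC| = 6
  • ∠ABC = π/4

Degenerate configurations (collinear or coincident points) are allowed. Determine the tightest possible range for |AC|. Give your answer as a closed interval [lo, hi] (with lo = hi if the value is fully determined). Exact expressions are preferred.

|AB| ∈ {4}
|BC| ∈ {6}
|AC| ∈ {2·√(13 - 6·√(2))}

|AC| = 2·√(13 - 6·√(2))  (≈ 4.2496)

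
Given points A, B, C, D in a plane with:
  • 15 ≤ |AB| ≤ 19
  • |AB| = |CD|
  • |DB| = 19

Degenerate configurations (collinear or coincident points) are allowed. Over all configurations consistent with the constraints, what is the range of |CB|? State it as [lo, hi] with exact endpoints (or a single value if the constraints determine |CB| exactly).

|AB| ∈ [15, 19]
|BD| ∈ {19}
|CD| ∈ [15, 19]
|AD| ∈ [0, 38]
|BC| ∈ [0, 38]
|AC| ∈ [0, 57]

|CB| ∈ [0, 38]  (≈ [0.0000, 38.0000])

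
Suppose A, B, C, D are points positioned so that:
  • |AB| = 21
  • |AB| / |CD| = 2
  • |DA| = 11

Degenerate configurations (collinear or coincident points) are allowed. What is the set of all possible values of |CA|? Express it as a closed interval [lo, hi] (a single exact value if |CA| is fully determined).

|AB| ∈ {21}
|AD| ∈ {11}
|CD| ∈ {21/2}
|BD| ∈ [10, 32]
|AC| ∈ [1/2, 43/2]
|BC| ∈ [0, 85/2]

|CA| ∈ [1/2, 43/2]  (≈ [0.5000, 21.5000])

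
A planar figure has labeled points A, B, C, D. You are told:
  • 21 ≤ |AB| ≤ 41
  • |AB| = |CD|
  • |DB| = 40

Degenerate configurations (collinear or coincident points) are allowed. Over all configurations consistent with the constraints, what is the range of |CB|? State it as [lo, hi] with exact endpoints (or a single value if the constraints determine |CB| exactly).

|CB| ∈ [0, 81]  (≈ [0.0000, 81.0000])

|AB| ∈ [21, 41]
|BD| ∈ {40}
|CD| ∈ [21, 41]
|AD| ∈ [0, 81]
|BC| ∈ [0, 81]
|AC| ∈ [0, 122]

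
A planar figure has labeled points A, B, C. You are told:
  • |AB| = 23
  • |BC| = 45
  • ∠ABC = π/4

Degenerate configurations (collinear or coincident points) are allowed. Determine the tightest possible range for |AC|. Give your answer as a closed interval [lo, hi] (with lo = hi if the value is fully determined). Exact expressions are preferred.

|AC| = √(2554 - 1035·√(2))  (≈ 33.0195)

|AB| ∈ {23}
|BC| ∈ {45}
|AC| ∈ {√(2554 - 1035·√(2))}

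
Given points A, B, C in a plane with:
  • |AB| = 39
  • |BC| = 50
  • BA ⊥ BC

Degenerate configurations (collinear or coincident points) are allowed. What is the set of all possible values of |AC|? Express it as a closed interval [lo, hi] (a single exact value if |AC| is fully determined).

|AC| = √(4021)  (≈ 63.4114)

|AB| ∈ {39}
|BC| ∈ {50}
|AC| ∈ {√(4021)}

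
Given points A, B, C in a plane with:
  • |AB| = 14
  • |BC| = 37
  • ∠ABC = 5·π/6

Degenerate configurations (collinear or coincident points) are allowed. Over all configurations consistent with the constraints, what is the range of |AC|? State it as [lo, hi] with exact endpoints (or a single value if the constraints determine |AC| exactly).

|AC| = √(518·√(3) + 1565)  (≈ 49.6206)

|AB| ∈ {14}
|BC| ∈ {37}
|AC| ∈ {√(518·√(3) + 1565)}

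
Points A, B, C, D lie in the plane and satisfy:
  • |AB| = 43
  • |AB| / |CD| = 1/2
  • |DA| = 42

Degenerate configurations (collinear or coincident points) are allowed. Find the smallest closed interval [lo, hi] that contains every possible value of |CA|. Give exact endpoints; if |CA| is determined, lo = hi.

|CA| ∈ [44, 128]  (≈ [44.0000, 128.0000])

|AB| ∈ {43}
|AD| ∈ {42}
|CD| ∈ {86}
|BD| ∈ [1, 85]
|AC| ∈ [44, 128]
|BC| ∈ [1, 171]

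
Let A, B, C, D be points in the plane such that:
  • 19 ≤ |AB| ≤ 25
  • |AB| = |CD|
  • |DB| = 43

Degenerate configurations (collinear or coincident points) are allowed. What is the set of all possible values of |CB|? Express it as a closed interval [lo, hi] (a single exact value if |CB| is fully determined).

|CB| ∈ [18, 68]  (≈ [18.0000, 68.0000])

|AB| ∈ [19, 25]
|BD| ∈ {43}
|CD| ∈ [19, 25]
|AD| ∈ [18, 68]
|BC| ∈ [18, 68]
|AC| ∈ [0, 93]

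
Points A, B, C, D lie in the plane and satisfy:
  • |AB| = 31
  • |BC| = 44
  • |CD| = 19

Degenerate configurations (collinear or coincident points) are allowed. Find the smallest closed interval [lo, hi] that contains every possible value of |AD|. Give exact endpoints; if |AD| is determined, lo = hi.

|AD| ∈ [0, 94]  (≈ [0.0000, 94.0000])

|AB| ∈ {31}
|BC| ∈ {44}
|CD| ∈ {19}
|AC| ∈ [13, 75]
|BD| ∈ [25, 63]
|AD| ∈ [0, 94]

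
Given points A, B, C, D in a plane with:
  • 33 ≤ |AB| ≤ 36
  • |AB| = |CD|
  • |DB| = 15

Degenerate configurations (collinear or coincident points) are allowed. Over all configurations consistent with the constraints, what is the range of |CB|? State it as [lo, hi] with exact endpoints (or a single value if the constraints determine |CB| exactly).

|CB| ∈ [18, 51]  (≈ [18.0000, 51.0000])

|AB| ∈ [33, 36]
|BD| ∈ {15}
|CD| ∈ [33, 36]
|AD| ∈ [18, 51]
|BC| ∈ [18, 51]
|AC| ∈ [0, 87]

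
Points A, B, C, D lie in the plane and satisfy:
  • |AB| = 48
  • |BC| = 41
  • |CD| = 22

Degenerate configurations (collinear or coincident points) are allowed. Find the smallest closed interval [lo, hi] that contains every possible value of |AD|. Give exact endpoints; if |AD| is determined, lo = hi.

|AD| ∈ [0, 111]  (≈ [0.0000, 111.0000])

|AB| ∈ {48}
|BC| ∈ {41}
|CD| ∈ {22}
|AC| ∈ [7, 89]
|BD| ∈ [19, 63]
|AD| ∈ [0, 111]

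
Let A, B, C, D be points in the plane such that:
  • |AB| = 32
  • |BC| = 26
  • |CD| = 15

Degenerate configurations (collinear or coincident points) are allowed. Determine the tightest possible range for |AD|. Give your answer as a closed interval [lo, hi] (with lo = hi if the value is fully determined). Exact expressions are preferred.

|AD| ∈ [0, 73]  (≈ [0.0000, 73.0000])

|AB| ∈ {32}
|BC| ∈ {26}
|CD| ∈ {15}
|AC| ∈ [6, 58]
|BD| ∈ [11, 41]
|AD| ∈ [0, 73]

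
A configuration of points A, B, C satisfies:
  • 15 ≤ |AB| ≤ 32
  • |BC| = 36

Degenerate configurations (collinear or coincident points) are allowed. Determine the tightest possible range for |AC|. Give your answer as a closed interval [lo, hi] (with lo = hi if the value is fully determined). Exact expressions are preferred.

|AB| ∈ [15, 32]
|BC| ∈ {36}
|AC| ∈ [4, 68]

|AC| ∈ [4, 68]  (≈ [4.0000, 68.0000])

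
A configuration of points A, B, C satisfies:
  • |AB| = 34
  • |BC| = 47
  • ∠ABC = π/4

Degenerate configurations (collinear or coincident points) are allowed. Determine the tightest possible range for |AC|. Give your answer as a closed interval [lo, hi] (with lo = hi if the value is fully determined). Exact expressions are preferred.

|AB| ∈ {34}
|BC| ∈ {47}
|AC| ∈ {√(3365 - 1598·√(2))}

|AC| = √(3365 - 1598·√(2))  (≈ 33.2428)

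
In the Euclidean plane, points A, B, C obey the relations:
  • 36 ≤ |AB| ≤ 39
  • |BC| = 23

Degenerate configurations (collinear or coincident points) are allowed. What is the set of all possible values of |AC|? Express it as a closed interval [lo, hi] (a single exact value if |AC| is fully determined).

|AB| ∈ [36, 39]
|BC| ∈ {23}
|AC| ∈ [13, 62]

|AC| ∈ [13, 62]  (≈ [13.0000, 62.0000])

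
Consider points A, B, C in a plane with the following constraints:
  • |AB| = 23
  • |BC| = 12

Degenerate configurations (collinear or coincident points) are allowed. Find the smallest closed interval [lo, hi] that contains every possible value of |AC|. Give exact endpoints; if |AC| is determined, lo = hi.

|AB| ∈ {23}
|BC| ∈ {12}
|AC| ∈ [11, 35]

|AC| ∈ [11, 35]  (≈ [11.0000, 35.0000])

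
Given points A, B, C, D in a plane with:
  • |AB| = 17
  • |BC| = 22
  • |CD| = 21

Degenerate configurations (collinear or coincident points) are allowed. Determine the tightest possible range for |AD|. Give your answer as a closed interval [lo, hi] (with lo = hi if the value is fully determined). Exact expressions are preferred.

|AD| ∈ [0, 60]  (≈ [0.0000, 60.0000])

|AB| ∈ {17}
|BC| ∈ {22}
|CD| ∈ {21}
|AC| ∈ [5, 39]
|BD| ∈ [1, 43]
|AD| ∈ [0, 60]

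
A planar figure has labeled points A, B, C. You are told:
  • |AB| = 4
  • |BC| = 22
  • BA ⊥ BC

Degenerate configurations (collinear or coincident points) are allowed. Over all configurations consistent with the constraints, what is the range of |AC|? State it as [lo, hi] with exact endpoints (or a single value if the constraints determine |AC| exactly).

|AB| ∈ {4}
|BC| ∈ {22}
|AC| ∈ {10·√(5)}

|AC| = 10·√(5)  (≈ 22.3607)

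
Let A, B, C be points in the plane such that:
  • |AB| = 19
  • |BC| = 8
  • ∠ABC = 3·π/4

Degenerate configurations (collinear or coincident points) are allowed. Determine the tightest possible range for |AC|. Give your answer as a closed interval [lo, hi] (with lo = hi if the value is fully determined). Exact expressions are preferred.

|AB| ∈ {19}
|BC| ∈ {8}
|AC| ∈ {√(152·√(2) + 425)}

|AC| = √(152·√(2) + 425)  (≈ 25.2974)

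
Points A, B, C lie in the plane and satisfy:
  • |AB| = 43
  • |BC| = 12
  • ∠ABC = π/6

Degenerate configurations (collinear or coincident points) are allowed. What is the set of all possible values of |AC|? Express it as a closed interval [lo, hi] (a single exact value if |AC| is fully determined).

|AB| ∈ {43}
|BC| ∈ {12}
|AC| ∈ {√(1993 - 516·√(3))}

|AC| = √(1993 - 516·√(3))  (≈ 33.1551)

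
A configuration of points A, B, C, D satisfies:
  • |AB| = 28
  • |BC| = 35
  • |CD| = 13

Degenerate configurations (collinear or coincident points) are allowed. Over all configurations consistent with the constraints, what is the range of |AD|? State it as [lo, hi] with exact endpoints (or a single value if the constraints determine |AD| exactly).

|AB| ∈ {28}
|BC| ∈ {35}
|CD| ∈ {13}
|AC| ∈ [7, 63]
|BD| ∈ [22, 48]
|AD| ∈ [0, 76]

|AD| ∈ [0, 76]  (≈ [0.0000, 76.0000])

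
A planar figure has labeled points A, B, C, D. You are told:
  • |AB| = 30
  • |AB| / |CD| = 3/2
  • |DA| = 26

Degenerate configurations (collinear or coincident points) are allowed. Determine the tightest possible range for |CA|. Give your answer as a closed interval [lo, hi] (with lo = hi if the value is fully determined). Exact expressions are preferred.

|CA| ∈ [6, 46]  (≈ [6.0000, 46.0000])

|AB| ∈ {30}
|AD| ∈ {26}
|CD| ∈ {20}
|BD| ∈ [4, 56]
|AC| ∈ [6, 46]
|BC| ∈ [0, 76]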